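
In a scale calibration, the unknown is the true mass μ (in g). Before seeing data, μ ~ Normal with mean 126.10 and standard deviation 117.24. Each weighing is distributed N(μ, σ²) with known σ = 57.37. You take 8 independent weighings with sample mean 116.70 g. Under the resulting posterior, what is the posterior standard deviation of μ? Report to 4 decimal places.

For Normal data with known variance σ², a Normal(μ₀, σ₀²) prior on μ is conjugate. Posterior precision = 1/σ₀² + n/σ²; posterior mean is the precision-weighted average of μ₀ and x̄.
σ₀² = 117.24² = 13745.2176, σ² = 57.37² = 3291.3169; σ² + n·σ₀² = 3291.3169 + 8·13745.2176 = 113253.0577.
Posterior precision = 1/σ₀² + n/σ² = 1/13745.2176 + 8/3291.3169 = (σ² + n·σ₀²)/(σ₀²σ²) = 113253.0577/(13745.2176·3291.3169); posterior variance σₙ² = σ₀²σ²/(σ² + n·σ₀²) = 13745.2176·3291.3169/113253.0577 = 399.458239.
Posterior SD = √σₙ² = √(13745.2176·3291.3169/113253.0577) = 19.9865.

19.9865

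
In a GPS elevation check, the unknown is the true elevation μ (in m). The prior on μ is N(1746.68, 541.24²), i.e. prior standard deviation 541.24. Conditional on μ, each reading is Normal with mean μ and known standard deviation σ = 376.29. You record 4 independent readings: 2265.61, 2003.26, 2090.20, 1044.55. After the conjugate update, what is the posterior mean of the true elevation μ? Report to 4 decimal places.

For Normal data with known variance σ², a Normal(μ₀, σ₀²) prior on μ is conjugate. Posterior precision = 1/σ₀² + n/σ²; posterior mean is the precision-weighted average of μ₀ and x̄.
Σxᵢ = 2265.61 + 2003.26 + 2090.20 + 1044.55 = 7403.62, so n·x̄ = 7403.62.
σ₀² = 541.24² = 292940.7376, σ² = 376.29² = 141594.1641; σ² + n·σ₀² = 141594.1641 + 4·292940.7376 = 1313357.1145.
Posterior mean = (μ₀/σ₀² + n·x̄/σ²)/(1/σ₀² + n/σ²) = (σ²·μ₀ + σ₀²·n·x̄)/(σ² + n·σ₀²) = (141594.1641·1746.68 + 292940.7376·7403.62)/1313357.1145 = 2416141598.2603/1313357.1145 = 1839.6684.

1839.6684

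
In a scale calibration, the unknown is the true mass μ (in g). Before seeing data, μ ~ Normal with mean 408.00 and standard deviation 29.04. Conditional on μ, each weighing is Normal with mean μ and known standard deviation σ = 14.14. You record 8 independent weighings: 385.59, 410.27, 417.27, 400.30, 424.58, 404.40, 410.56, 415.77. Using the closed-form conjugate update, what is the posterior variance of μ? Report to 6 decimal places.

24.273099

For Normal data with known variance σ², a Normal(μ₀, σ₀²) prior on μ is conjugate. Posterior precision = 1/σ₀² + n/σ²; posterior mean is the precision-weighted average of μ₀ and x̄.
σ₀² = 29.04² = 843.3216, σ² = 14.14² = 199.9396; σ² + n·σ₀² = 199.9396 + 8·843.3216 = 6946.5124.
Posterior precision = 1/σ₀² + n/σ² = 1/843.3216 + 8/199.9396 = (σ² + n·σ₀²)/(σ₀²σ²) = 6946.5124/(843.3216·199.9396); posterior variance σₙ² = σ₀²σ²/(σ² + n·σ₀²) = 843.3216·199.9396/6946.5124 = 24.273099.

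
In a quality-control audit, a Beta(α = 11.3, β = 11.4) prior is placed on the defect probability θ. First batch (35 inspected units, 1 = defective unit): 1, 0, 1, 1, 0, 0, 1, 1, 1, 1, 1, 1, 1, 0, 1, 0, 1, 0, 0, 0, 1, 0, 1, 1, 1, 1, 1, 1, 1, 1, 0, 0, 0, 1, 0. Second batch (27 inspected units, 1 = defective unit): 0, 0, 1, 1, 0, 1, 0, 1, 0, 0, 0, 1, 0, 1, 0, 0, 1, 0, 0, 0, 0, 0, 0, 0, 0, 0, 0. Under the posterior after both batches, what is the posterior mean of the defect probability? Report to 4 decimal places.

The Beta prior is conjugate to a Binomial/Bernoulli likelihood; the update adds successes to α and failures to β.
After batch 1: Beta(11.3+22, 11.4+13) = Beta(33.3, 24.4).
After batch 2: Beta(33.3+7, 24.4+20) = Beta(40.3, 44.4).
Posterior mean = α/(α+β) = 40.3/84.7 = 0.4758.

0.4758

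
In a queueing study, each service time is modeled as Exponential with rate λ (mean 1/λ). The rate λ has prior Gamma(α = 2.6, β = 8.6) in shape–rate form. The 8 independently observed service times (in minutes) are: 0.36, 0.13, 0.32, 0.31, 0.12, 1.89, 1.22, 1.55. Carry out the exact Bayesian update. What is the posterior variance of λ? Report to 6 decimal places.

With a Gamma(shape α, rate β) prior on the exponential rate λ, the posterior after n observations with total T = Σxᵢ is Gamma(α+n, β+T).
Sum of observations T = 5.90 minutes; n = 8.
Posterior: Gamma(2.6+8, 8.6+5.90) = Gamma(10.6, 14.50).
Var = α/β² = 0.050416.

0.050416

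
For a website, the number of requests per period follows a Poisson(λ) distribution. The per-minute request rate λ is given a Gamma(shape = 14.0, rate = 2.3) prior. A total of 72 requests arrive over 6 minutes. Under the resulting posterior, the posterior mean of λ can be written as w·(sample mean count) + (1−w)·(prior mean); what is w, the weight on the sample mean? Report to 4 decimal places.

With a Gamma(shape α, rate β) prior, the Poisson likelihood is conjugate: the posterior is Gamma(α + ΣXᵢ, β + n).
Posterior mean = (α₀+S)/(β₀+n) = [n/(β₀+n)]·(S/n) + [β₀/(β₀+n)]·(α₀/β₀), so only n and β₀ enter the weight.
Weight on data w = n/(β₀+n) = 6/(2.3+6) = 6/8.3 = 0.7229.

0.7229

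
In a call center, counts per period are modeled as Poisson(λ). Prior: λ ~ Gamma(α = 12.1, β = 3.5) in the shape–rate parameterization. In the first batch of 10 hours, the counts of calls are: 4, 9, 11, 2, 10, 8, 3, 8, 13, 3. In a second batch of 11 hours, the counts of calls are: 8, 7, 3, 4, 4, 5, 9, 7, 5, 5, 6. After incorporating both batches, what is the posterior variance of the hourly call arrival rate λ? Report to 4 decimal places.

With a Gamma(shape α, rate β) prior, the Poisson likelihood is conjugate: the posterior is Gamma(α + ΣXᵢ, β + n).
Batch 1: sum of counts S = 71 over n = 10 hours.
After batch 1: Gamma(α+S, β+n) = Gamma(12.1+71, 3.5+10) = Gamma(83.1, 13.5).
Batch 2: sum of counts S = 63 over n = 11 hours.
After batch 2: Gamma(α+S, β+n) = Gamma(83.1+63, 13.5+11) = Gamma(146.1, 24.5).
Var = α/β² = 146.1/24.5² = 0.2434.

0.2434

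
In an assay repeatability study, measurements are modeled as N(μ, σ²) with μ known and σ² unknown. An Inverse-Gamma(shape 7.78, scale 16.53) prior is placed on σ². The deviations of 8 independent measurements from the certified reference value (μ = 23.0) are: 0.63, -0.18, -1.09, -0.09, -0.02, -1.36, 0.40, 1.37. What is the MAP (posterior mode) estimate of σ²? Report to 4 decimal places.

With known mean μ and an Inverse-Gamma(α, β) prior on σ², the Normal likelihood is conjugate: posterior is Inv-Gamma(α + n/2, β + Σ(xᵢ−μ)²/2).
Σ(xᵢ−μ)² = (0.63)² + (-0.18)² + (-1.09)² + (-0.09)² + (-0.02)² + (-1.36)² + (0.40)² + (1.37)² = 5.5124.
Posterior: Inv-Gamma(7.78 + 8/2, 16.53 + 5.5124/2) = Inv-Gamma(11.78, 19.28620).
Mode = β/(α+1) = 19.28620/12.78 = 1.5091.

1.5091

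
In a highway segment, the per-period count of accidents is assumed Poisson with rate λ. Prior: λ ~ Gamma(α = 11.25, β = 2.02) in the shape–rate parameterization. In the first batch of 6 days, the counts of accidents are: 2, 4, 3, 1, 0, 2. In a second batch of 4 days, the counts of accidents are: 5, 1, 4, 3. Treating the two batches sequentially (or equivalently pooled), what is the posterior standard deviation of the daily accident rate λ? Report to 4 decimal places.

With a Gamma(shape α, rate β) prior, the Poisson likelihood is conjugate: the posterior is Gamma(α + ΣXᵢ, β + n).
Batch 1: sum of counts S = 12 over n = 6 days.
After batch 1: Gamma(α+S, β+n) = Gamma(11.25+12, 2.02+6) = Gamma(23.25, 8.02).
Batch 2: sum of counts S = 13 over n = 4 days.
After batch 2: Gamma(α+S, β+n) = Gamma(23.25+13, 8.02+4) = Gamma(36.25, 12.02).
SD = √α/β = √36.25/12.02 = 0.5009.

0.5009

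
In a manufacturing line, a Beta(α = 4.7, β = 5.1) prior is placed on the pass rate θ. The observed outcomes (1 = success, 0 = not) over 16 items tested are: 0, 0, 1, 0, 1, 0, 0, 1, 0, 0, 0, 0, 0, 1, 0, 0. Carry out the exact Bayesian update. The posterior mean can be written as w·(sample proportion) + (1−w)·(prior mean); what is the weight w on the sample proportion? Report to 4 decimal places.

0.6202

The Beta prior is conjugate to a Binomial/Bernoulli likelihood; the update adds successes to α and failures to β.
Posterior mean = (α₀+k)/(α₀+β₀+n) = [n/(α₀+β₀+n)]·(k/n) + [(α₀+β₀)/(α₀+β₀+n)]·α₀/(α₀+β₀), so only n and the prior enter the weight.
The weight on the data is w = n/(α₀+β₀+n) = 16/(4.7+5.1+16) = 16/25.8 = 0.6202.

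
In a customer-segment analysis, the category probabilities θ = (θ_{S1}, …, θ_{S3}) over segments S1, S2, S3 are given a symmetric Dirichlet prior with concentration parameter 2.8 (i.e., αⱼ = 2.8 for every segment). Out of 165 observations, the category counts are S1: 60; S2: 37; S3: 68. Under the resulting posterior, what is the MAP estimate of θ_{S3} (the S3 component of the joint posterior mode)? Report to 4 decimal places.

The Dirichlet prior is conjugate to the Multinomial likelihood: each posterior αⱼ = prior αⱼ + observed count nⱼ.
Posterior concentration: (62.8, 39.8, 70.8), total = 173.4.
Joint mode component: (α_{S3}−1)/(Σα−K) = 69.8/170.4 = 0.4096.

0.4096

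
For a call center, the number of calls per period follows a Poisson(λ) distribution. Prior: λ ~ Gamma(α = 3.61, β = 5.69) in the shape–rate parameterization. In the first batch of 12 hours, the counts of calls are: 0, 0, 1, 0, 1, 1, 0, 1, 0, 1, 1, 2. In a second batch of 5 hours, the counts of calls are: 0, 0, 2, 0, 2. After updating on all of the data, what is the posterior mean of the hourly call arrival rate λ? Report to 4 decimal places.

With a Gamma(shape α, rate β) prior, the Poisson likelihood is conjugate: the posterior is Gamma(α + ΣXᵢ, β + n).
Batch 1: sum of counts S = 8 over n = 12 hours.
After batch 1: Gamma(α+S, β+n) = Gamma(3.61+8, 5.69+12) = Gamma(11.61, 17.69).
Batch 2: sum of counts S = 4 over n = 5 hours.
After batch 2: Gamma(α+S, β+n) = Gamma(11.61+4, 17.69+5) = Gamma(15.61, 22.69).
Posterior mean = α/β = 15.61/22.69 = 0.6880.

0.6880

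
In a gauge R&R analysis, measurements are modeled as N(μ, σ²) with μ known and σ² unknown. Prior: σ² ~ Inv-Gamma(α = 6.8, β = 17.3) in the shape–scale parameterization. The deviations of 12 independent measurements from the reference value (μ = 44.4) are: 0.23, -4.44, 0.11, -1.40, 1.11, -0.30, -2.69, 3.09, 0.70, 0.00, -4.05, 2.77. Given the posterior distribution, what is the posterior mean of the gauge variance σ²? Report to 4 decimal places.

4.1954

With known mean μ and an Inverse-Gamma(α, β) prior on σ², the Normal likelihood is conjugate: posterior is Inv-Gamma(α + n/2, β + Σ(xᵢ−μ)²/2).
Σ(xᵢ−μ)² = (0.23)² + (-4.44)² + (0.11)² + (-1.40)² + (1.11)² + (-0.30)² + (-2.69)² + (3.09)² + (0.70)² + (0.00)² + (-4.05)² + (2.77)² = 64.4103.
Posterior: Inv-Gamma(6.8 + 12/2, 17.3 + 64.4103/2) = Inv-Gamma(12.80, 49.50515).
E[σ²|data] = β/(α−1) = 49.50515/11.80 = 4.1954.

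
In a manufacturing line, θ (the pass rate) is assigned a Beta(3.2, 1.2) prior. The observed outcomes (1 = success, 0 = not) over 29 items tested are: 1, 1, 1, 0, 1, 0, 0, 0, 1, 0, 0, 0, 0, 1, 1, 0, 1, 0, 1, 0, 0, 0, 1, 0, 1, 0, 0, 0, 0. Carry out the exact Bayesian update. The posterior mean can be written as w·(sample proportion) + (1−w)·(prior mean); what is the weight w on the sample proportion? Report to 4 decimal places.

0.8683

The Beta prior is conjugate to a Binomial/Bernoulli likelihood; the update adds successes to α and failures to β.
Posterior mean = (α₀+k)/(α₀+β₀+n) = [n/(α₀+β₀+n)]·(k/n) + [(α₀+β₀)/(α₀+β₀+n)]·α₀/(α₀+β₀), so only n and the prior enter the weight.
The weight on the data is w = n/(α₀+β₀+n) = 29/(3.2+1.2+29) = 29/33.4 = 0.8683.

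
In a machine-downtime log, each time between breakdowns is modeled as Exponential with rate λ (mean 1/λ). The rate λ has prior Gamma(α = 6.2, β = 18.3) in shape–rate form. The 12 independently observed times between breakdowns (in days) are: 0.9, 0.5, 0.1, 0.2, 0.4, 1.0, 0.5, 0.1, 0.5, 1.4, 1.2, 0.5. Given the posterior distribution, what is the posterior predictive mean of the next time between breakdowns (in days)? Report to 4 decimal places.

1.4884

With a Gamma(shape α, rate β) prior on the exponential rate λ, the posterior after n observations with total T = Σxᵢ is Gamma(α+n, β+T).
Sum of observations T = 7.3 days; n = 12.
Posterior: Gamma(6.2+12, 18.3+7.3) = Gamma(18.2, 25.6).
The predictive distribution for the next observation is Lomax; its mean is β/(α−1) = 25.6/17.2 = 1.4884.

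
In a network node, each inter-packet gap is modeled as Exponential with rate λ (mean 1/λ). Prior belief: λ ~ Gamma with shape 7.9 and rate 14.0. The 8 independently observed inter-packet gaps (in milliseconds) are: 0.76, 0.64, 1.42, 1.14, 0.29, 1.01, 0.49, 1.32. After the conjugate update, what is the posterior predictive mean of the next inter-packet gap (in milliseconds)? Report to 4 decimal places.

With a Gamma(shape α, rate β) prior on the exponential rate λ, the posterior after n observations with total T = Σxᵢ is Gamma(α+n, β+T).
Sum of observations T = 7.07 milliseconds; n = 8.
Posterior: Gamma(7.9+8, 14.0+7.07) = Gamma(15.9, 21.07).
The predictive distribution for the next observation is Lomax; its mean is β/(α−1) = 21.07/14.9 = 1.4141.

1.4141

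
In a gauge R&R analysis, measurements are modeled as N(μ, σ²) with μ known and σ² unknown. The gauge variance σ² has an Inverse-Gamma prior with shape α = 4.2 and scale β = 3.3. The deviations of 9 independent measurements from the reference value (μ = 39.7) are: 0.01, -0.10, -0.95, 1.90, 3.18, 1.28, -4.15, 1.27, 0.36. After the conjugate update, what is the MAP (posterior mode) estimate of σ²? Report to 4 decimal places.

With known mean μ and an Inverse-Gamma(α, β) prior on σ², the Normal likelihood is conjugate: posterior is Inv-Gamma(α + n/2, β + Σ(xᵢ−μ)²/2).
Σ(xᵢ−μ)² = (0.01)² + (-0.10)² + (-0.95)² + (1.90)² + (3.18)² + (1.28)² + (-4.15)² + (1.27)² + (0.36)² = 35.2384.
Posterior: Inv-Gamma(4.2 + 9/2, 3.3 + 35.2384/2) = Inv-Gamma(8.70, 20.91920).
Mode = β/(α+1) = 20.91920/9.70 = 2.1566.

2.1566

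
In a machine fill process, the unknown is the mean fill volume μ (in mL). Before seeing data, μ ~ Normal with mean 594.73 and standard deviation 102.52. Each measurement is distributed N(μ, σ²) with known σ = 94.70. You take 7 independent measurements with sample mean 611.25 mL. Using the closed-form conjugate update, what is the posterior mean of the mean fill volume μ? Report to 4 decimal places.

For Normal data with known variance σ², a Normal(μ₀, σ₀²) prior on μ is conjugate. Posterior precision = 1/σ₀² + n/σ²; posterior mean is the precision-weighted average of μ₀ and x̄.
n·x̄ = 7·611.25 = 4278.75.
σ₀² = 102.52² = 10510.3504, σ² = 94.70² = 8968.09; σ² + n·σ₀² = 8968.09 + 7·10510.3504 = 82540.5428.
Posterior mean = (μ₀/σ₀² + n·x̄/σ²)/(1/σ₀² + n/σ²) = (σ²·μ₀ + σ₀²·n·x̄)/(σ² + n·σ₀²) = (8968.09·594.73 + 10510.3504·4278.75)/82540.5428 = 50304753.9397/82540.5428 = 609.4551.

609.4551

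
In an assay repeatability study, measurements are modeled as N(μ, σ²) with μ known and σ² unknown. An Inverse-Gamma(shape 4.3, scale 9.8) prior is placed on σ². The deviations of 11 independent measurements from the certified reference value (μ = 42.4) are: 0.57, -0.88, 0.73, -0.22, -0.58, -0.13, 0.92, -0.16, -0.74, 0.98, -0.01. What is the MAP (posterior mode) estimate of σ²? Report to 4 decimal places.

With known mean μ and an Inverse-Gamma(α, β) prior on σ², the Normal likelihood is conjugate: posterior is Inv-Gamma(α + n/2, β + Σ(xᵢ−μ)²/2).
Σ(xᵢ−μ)² = (0.57)² + (-0.88)² + (0.73)² + (-0.22)² + (-0.58)² + (-0.13)² + (0.92)² + (-0.16)² + (-0.74)² + (0.98)² + (-0.01)² = 4.4140.
Posterior: Inv-Gamma(4.3 + 11/2, 9.8 + 4.4140/2) = Inv-Gamma(9.80, 12.00700).
Mode = β/(α+1) = 12.00700/10.80 = 1.1118.

1.1118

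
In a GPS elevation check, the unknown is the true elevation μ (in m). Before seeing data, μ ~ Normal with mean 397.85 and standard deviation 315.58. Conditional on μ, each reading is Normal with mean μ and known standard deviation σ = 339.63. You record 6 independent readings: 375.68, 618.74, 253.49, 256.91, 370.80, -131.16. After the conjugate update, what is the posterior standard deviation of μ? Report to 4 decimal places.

126.9414

For Normal data with known variance σ², a Normal(μ₀, σ₀²) prior on μ is conjugate. Posterior precision = 1/σ₀² + n/σ²; posterior mean is the precision-weighted average of μ₀ and x̄.
σ₀² = 315.58² = 99590.7364, σ² = 339.63² = 115348.5369; σ² + n·σ₀² = 115348.5369 + 6·99590.7364 = 712892.9553.
Posterior precision = 1/σ₀² + n/σ² = 1/99590.7364 + 6/115348.5369 = (σ² + n·σ₀²)/(σ₀²σ²) = 712892.9553/(99590.7364·115348.5369); posterior variance σₙ² = σ₀²σ²/(σ² + n·σ₀²) = 99590.7364·115348.5369/712892.9553 = 16114.124354.
Posterior SD = √σₙ² = √(99590.7364·115348.5369/712892.9553) = 126.9414.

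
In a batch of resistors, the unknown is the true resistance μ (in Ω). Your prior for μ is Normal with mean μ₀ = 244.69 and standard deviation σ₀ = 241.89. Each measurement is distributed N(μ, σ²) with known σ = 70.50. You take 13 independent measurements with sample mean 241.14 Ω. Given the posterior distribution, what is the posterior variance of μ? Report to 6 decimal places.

For Normal data with known variance σ², a Normal(μ₀, σ₀²) prior on μ is conjugate. Posterior precision = 1/σ₀² + n/σ²; posterior mean is the precision-weighted average of μ₀ and x̄.
σ₀² = 241.89² = 58510.7721, σ² = 70.50² = 4970.25; σ² + n·σ₀² = 4970.25 + 13·58510.7721 = 765610.2873.
Posterior precision = 1/σ₀² + n/σ² = 1/58510.7721 + 13/4970.25 = (σ² + n·σ₀²)/(σ₀²σ²) = 765610.2873/(58510.7721·4970.25); posterior variance σₙ² = σ₀²σ²/(σ² + n·σ₀²) = 58510.7721·4970.25/765610.2873 = 379.844903.

379.844903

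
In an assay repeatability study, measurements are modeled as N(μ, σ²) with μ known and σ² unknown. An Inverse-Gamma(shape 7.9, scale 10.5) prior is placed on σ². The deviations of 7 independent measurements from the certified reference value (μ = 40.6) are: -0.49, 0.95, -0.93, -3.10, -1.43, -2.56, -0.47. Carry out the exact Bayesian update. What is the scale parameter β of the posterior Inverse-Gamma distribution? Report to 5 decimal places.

With known mean μ and an Inverse-Gamma(α, β) prior on σ², the Normal likelihood is conjugate: posterior is Inv-Gamma(α + n/2, β + Σ(xᵢ−μ)²/2).
Σ(xᵢ−μ)² = (-0.49)² + (0.95)² + (-0.93)² + (-3.10)² + (-1.43)² + (-2.56)² + (-0.47)² = 20.4369.
Posterior: Inv-Gamma(7.9 + 7/2, 10.5 + 20.4369/2) = Inv-Gamma(11.40, 20.71845).
Posterior β = 20.71845.

20.71845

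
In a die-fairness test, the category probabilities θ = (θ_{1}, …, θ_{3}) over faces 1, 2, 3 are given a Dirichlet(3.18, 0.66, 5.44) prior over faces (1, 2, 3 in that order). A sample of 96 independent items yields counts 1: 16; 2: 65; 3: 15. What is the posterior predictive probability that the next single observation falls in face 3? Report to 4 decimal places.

The Dirichlet prior is conjugate to the Multinomial likelihood: each posterior αⱼ = prior αⱼ + observed count nⱼ.
Posterior concentration: (19.18, 65.66, 20.44), total = 105.28.
P(next = 3 | data) = α_{3}/Σα = 0.1941.

0.1941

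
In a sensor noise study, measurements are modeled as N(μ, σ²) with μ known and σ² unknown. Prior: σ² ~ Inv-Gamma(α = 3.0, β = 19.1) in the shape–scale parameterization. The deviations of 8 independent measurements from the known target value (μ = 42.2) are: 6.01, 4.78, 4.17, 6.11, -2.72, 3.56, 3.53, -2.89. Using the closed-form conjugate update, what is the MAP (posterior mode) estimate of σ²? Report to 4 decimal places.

With known mean μ and an Inverse-Gamma(α, β) prior on σ², the Normal likelihood is conjugate: posterior is Inv-Gamma(α + n/2, β + Σ(xᵢ−μ)²/2).
Σ(xᵢ−μ)² = (6.01)² + (4.78)² + (4.17)² + (6.11)² + (-2.72)² + (3.56)² + (3.53)² + (-2.89)² = 154.5745.
Posterior: Inv-Gamma(3.0 + 8/2, 19.1 + 154.5745/2) = Inv-Gamma(7.00, 96.38725).
Mode = β/(α+1) = 96.38725/8.00 = 12.0484.

12.0484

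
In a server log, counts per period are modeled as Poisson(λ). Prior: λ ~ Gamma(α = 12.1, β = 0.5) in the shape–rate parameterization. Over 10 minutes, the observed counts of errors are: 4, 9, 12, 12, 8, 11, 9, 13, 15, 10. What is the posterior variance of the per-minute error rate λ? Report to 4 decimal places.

1.0440

With a Gamma(shape α, rate β) prior, the Poisson likelihood is conjugate: the posterior is Gamma(α + ΣXᵢ, β + n).
Sum of counts S = 103 over n = 10 minutes.
Posterior: Gamma(α+S, β+n) = Gamma(12.1+103, 0.5+10) = Gamma(115.1, 10.5).
Var = α/β² = 115.1/10.5² = 1.0440.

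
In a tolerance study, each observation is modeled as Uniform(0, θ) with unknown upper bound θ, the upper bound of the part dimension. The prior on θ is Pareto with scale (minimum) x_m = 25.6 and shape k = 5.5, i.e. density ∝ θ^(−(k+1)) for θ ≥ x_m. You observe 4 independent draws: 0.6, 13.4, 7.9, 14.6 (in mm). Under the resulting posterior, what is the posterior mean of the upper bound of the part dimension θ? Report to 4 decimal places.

A Pareto(scale x_m, shape k) prior on the upper bound θ of Uniform(0, θ) is conjugate: posterior is Pareto(max(x_m, max xᵢ), k + n).
Sample maximum = 14.6; prior scale x_m = 25.6 → posterior scale = max = 25.6.
Posterior shape = 5.5 + 4 = 9.5.
E[θ|data] = k·x_m/(k−1) = 9.5·25.6/8.5 = 28.6118.

28.6118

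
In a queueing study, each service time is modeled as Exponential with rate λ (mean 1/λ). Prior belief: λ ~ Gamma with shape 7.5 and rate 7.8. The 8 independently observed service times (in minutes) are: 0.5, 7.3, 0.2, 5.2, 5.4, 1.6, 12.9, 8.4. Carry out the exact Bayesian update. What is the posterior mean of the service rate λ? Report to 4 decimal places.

With a Gamma(shape α, rate β) prior on the exponential rate λ, the posterior after n observations with total T = Σxᵢ is Gamma(α+n, β+T).
Sum of observations T = 41.5 minutes; n = 8.
Posterior: Gamma(7.5+8, 7.8+41.5) = Gamma(15.5, 49.3).
Posterior mean of λ = α/β = 15.5/49.3 = 0.3144.

0.3144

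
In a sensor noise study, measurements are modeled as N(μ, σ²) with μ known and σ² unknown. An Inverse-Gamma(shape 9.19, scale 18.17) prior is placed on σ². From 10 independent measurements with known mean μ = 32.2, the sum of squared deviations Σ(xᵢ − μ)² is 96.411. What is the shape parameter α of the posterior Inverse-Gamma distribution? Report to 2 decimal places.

14.19

With known mean μ and an Inverse-Gamma(α, β) prior on σ², the Normal likelihood is conjugate: posterior is Inv-Gamma(α + n/2, β + Σ(xᵢ−μ)²/2).
Posterior: Inv-Gamma(9.19 + 10/2, 18.17 + 96.411/2) = Inv-Gamma(14.19, 66.3755).
Posterior α = 14.19.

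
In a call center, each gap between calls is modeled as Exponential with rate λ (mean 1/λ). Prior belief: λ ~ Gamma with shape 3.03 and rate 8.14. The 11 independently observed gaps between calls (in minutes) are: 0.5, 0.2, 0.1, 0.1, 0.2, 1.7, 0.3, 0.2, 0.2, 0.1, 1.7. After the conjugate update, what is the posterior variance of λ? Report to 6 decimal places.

With a Gamma(shape α, rate β) prior on the exponential rate λ, the posterior after n observations with total T = Σxᵢ is Gamma(α+n, β+T).
Sum of observations T = 5.3 minutes; n = 11.
Posterior: Gamma(3.03+11, 8.14+5.3) = Gamma(14.03, 13.44).
Var = α/β² = 0.077671.

0.077671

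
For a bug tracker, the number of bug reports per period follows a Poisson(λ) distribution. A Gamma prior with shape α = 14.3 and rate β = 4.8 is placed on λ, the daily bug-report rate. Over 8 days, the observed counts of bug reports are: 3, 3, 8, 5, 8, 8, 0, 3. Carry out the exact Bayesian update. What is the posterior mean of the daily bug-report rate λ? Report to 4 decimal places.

4.0859

With a Gamma(shape α, rate β) prior, the Poisson likelihood is conjugate: the posterior is Gamma(α + ΣXᵢ, β + n).
Sum of counts S = 38 over n = 8 days.
Posterior: Gamma(α+S, β+n) = Gamma(14.3+38, 4.8+8) = Gamma(52.3, 12.8).
Posterior mean = α/β = 52.3/12.8 = 4.0859.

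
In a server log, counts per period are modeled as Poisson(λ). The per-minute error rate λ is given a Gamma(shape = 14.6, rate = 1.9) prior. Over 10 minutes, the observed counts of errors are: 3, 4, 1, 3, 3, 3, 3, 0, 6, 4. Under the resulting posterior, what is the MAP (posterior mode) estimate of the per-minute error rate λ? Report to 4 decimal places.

With a Gamma(shape α, rate β) prior, the Poisson likelihood is conjugate: the posterior is Gamma(α + ΣXᵢ, β + n).
Sum of counts S = 30 over n = 10 minutes.
Posterior: Gamma(α+S, β+n) = Gamma(14.6+30, 1.9+10) = Gamma(44.6, 11.9).
Mode of Gamma(α,β) for α≥1 is (α−1)/β = 43.6/11.9 = 3.6639.

3.6639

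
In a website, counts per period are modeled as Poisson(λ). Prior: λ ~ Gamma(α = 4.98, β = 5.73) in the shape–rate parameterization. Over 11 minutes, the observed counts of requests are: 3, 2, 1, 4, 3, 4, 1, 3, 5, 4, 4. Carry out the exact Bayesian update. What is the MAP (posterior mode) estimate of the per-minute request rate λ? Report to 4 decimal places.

2.2702

With a Gamma(shape α, rate β) prior, the Poisson likelihood is conjugate: the posterior is Gamma(α + ΣXᵢ, β + n).
Sum of counts S = 34 over n = 11 minutes.
Posterior: Gamma(α+S, β+n) = Gamma(4.98+34, 5.73+11) = Gamma(38.98, 16.73).
Mode of Gamma(α,β) for α≥1 is (α−1)/β = 37.98/16.73 = 2.2702.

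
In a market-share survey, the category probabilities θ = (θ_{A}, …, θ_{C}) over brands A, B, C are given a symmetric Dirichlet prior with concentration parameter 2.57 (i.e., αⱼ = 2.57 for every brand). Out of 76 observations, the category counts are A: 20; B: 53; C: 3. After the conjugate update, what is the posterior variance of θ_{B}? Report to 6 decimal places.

0.002634

The Dirichlet prior is conjugate to the Multinomial likelihood: each posterior αⱼ = prior αⱼ + observed count nⱼ.
Posterior concentration: (22.57, 55.57, 5.57), total = 83.71.
Var[θ_j] = α_j(Σα−α_j)/((Σα)²(Σα+1)) = 55.57·28.14/(83.71²·84.71) = 0.002634.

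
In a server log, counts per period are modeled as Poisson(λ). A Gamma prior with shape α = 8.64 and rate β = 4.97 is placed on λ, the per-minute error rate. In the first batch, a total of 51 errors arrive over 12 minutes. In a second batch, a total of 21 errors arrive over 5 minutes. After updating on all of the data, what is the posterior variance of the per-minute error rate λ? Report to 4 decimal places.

With a Gamma(shape α, rate β) prior, the Poisson likelihood is conjugate: the posterior is Gamma(α + ΣXᵢ, β + n).
After batch 1: Gamma(α+S, β+n) = Gamma(8.64+51, 4.97+12) = Gamma(59.64, 16.97).
After batch 2: Gamma(α+S, β+n) = Gamma(59.64+21, 16.97+5) = Gamma(80.64, 21.97).
Var = α/β² = 80.64/21.97² = 0.1671.

0.1671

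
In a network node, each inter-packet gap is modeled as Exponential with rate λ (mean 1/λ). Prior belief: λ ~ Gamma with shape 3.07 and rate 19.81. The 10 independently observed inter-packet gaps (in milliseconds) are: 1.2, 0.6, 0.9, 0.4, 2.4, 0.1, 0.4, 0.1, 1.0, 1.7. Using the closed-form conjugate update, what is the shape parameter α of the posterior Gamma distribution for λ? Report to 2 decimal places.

13.07

With a Gamma(shape α, rate β) prior on the exponential rate λ, the posterior after n observations with total T = Σxᵢ is Gamma(α+n, β+T).
Sum of observations T = 8.8 milliseconds; n = 10.
Posterior: Gamma(3.07+10, 19.81+8.8) = Gamma(13.07, 28.61).
Posterior α = 13.07.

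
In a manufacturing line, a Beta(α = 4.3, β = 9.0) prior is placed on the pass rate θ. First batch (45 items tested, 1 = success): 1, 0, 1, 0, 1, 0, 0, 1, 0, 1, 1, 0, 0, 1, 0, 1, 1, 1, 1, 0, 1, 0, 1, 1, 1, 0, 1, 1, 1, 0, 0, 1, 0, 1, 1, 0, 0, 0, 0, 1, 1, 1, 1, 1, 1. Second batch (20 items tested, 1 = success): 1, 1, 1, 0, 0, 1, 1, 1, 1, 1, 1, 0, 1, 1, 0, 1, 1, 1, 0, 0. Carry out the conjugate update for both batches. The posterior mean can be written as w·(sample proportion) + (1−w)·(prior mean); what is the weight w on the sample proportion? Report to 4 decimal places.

The Beta prior is conjugate to a Binomial/Bernoulli likelihood; the update adds successes to α and failures to β.
Total number of items tested: n = 45 + 20 = 65.
Posterior mean = (α₀+k)/(α₀+β₀+n) = [n/(α₀+β₀+n)]·(k/n) + [(α₀+β₀)/(α₀+β₀+n)]·α₀/(α₀+β₀), so only n and the prior enter the weight.
The weight on the data is w = n/(α₀+β₀+n) = 65/(4.3+9.0+65) = 65/78.3 = 0.8301.

0.8301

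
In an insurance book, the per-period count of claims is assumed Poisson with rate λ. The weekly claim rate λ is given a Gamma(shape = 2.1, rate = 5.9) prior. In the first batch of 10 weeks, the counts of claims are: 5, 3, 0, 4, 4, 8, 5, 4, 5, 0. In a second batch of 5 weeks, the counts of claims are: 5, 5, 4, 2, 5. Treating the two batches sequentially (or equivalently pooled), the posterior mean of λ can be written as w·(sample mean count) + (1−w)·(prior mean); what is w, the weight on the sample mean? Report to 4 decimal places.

With a Gamma(shape α, rate β) prior, the Poisson likelihood is conjugate: the posterior is Gamma(α + ΣXᵢ, β + n).
Total number of weeks: n = 10 + 5 = 15.
Posterior mean = (α₀+S)/(β₀+n) = [n/(β₀+n)]·(S/n) + [β₀/(β₀+n)]·(α₀/β₀), so only n and β₀ enter the weight.
Weight on data w = n/(β₀+n) = 15/(5.9+15) = 15/20.9 = 0.7177.

0.7177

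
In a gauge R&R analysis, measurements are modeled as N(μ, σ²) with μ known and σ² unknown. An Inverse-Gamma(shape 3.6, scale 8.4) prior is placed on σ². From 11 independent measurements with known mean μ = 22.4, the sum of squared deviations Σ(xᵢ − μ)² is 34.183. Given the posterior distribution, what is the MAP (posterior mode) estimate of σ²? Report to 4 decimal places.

With known mean μ and an Inverse-Gamma(α, β) prior on σ², the Normal likelihood is conjugate: posterior is Inv-Gamma(α + n/2, β + Σ(xᵢ−μ)²/2).
Posterior: Inv-Gamma(3.6 + 11/2, 8.4 + 34.183/2) = Inv-Gamma(9.10, 25.4915).
Mode = β/(α+1) = 25.4915/10.10 = 2.5239.

2.5239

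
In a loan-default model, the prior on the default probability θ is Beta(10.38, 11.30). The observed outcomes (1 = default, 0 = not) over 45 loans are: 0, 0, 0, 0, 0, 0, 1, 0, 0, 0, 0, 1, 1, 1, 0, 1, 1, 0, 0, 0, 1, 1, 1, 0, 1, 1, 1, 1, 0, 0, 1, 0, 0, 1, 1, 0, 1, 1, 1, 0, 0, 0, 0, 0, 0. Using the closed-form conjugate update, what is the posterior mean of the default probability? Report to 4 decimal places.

The Beta prior is conjugate to a Binomial/Bernoulli likelihood; the update adds successes to α and failures to β.
Posterior: Beta(α+k, β+n−k) = Beta(10.38+19, 11.30+26) = Beta(29.38, 37.30).
Posterior mean = α/(α+β) = 29.38/66.68 = 0.4406.

0.4406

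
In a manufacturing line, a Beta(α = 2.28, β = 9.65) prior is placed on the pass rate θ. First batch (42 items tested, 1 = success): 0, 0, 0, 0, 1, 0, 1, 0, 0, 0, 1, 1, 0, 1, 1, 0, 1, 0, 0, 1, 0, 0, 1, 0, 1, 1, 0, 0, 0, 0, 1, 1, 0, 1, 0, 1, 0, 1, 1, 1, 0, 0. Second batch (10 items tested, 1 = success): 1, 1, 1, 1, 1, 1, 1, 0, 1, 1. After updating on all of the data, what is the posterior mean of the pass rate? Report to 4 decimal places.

The Beta prior is conjugate to a Binomial/Bernoulli likelihood; the update adds successes to α and failures to β.
After batch 1: Beta(2.28+18, 9.65+24) = Beta(20.28, 33.65).
After batch 2: Beta(20.28+9, 33.65+1) = Beta(29.28, 34.65).
Posterior mean = α/(α+β) = 29.28/63.93 = 0.4580.

0.4580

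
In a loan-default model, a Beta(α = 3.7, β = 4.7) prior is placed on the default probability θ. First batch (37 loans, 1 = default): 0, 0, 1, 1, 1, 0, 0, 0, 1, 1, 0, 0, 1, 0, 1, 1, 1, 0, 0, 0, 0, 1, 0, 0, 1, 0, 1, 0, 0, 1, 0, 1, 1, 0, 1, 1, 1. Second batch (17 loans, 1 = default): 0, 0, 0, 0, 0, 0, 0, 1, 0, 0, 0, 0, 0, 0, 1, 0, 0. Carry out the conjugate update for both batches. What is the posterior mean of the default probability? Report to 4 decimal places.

0.3798

The Beta prior is conjugate to a Binomial/Bernoulli likelihood; the update adds successes to α and failures to β.
After batch 1: Beta(3.7+18, 4.7+19) = Beta(21.7, 23.7).
After batch 2: Beta(21.7+2, 23.7+15) = Beta(23.7, 38.7).
Posterior mean = α/(α+β) = 23.7/62.4 = 0.3798.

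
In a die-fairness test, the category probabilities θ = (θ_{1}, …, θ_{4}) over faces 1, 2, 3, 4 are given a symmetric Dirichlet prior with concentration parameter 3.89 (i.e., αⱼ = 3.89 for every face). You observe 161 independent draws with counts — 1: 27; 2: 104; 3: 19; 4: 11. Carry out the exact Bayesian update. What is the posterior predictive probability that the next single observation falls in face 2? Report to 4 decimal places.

The Dirichlet prior is conjugate to the Multinomial likelihood: each posterior αⱼ = prior αⱼ + observed count nⱼ.
Posterior concentration: (30.89, 107.89, 22.89, 14.89), total = 176.56.
P(next = 2 | data) = α_{2}/Σα = 0.6111.

0.6111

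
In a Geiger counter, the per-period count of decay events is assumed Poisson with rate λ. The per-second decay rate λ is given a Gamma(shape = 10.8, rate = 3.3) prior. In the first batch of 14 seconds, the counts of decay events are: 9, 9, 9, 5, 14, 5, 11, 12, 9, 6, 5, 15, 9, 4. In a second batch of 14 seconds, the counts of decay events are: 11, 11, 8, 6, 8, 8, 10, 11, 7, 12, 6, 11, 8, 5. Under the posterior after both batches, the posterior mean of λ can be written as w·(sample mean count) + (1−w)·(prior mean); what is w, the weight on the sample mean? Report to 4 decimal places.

With a Gamma(shape α, rate β) prior, the Poisson likelihood is conjugate: the posterior is Gamma(α + ΣXᵢ, β + n).
Total number of seconds: n = 14 + 14 = 28.
Posterior mean = (α₀+S)/(β₀+n) = [n/(β₀+n)]·(S/n) + [β₀/(β₀+n)]·(α₀/β₀), so only n and β₀ enter the weight.
Weight on data w = n/(β₀+n) = 28/(3.3+28) = 28/31.3 = 0.8946.

0.8946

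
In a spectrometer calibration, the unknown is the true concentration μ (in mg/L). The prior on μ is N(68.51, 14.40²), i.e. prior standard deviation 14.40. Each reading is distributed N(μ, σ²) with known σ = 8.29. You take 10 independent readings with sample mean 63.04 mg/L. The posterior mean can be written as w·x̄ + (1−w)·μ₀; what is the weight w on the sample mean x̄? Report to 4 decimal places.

0.9679

For Normal data with known variance σ², a Normal(μ₀, σ₀²) prior on μ is conjugate. Posterior precision = 1/σ₀² + n/σ²; posterior mean is the precision-weighted average of μ₀ and x̄.
σ₀² = 14.40² = 207.36, σ² = 8.29² = 68.7241. Prior precision 1/σ₀² = 1/207.36; data precision n/σ² = 10/68.7241.
w = (n/σ²)/(1/σ₀² + n/σ²) = n·σ₀²/(σ² + n·σ₀²) = 10·207.36/(68.7241 + 10·207.36) = 2073.6/2142.3241 = 0.9679.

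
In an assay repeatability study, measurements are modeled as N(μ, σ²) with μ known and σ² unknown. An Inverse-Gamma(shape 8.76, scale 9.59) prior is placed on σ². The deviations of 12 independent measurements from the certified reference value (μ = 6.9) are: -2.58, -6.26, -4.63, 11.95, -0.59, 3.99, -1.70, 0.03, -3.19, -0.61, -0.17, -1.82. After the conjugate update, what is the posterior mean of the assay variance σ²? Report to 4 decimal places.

9.5317

With known mean μ and an Inverse-Gamma(α, β) prior on σ², the Normal likelihood is conjugate: posterior is Inv-Gamma(α + n/2, β + Σ(xᵢ−μ)²/2).
Σ(xᵢ−μ)² = (-2.58)² + (-6.26)² + (-4.63)² + (11.95)² + (-0.59)² + (3.99)² + (-1.70)² + (0.03)² + (-3.19)² + (-0.61)² + (-0.17)² + (-1.82)² = 243.1320.
Posterior: Inv-Gamma(8.76 + 12/2, 9.59 + 243.1320/2) = Inv-Gamma(14.76, 131.15600).
E[σ²|data] = β/(α−1) = 131.15600/13.76 = 9.5317.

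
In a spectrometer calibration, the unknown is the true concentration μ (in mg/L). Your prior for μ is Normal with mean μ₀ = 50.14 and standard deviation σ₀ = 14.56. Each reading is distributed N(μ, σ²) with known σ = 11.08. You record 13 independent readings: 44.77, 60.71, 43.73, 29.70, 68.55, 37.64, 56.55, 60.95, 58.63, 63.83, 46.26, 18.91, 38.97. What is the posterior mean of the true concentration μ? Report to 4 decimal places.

For Normal data with known variance σ², a Normal(μ₀, σ₀²) prior on μ is conjugate. Posterior precision = 1/σ₀² + n/σ²; posterior mean is the precision-weighted average of μ₀ and x̄.
Σxᵢ = 44.77 + 60.71 + 43.73 + 29.70 + 68.55 + 37.64 + 56.55 + 60.95 + 58.63 + 63.83 + 46.26 + 18.91 + 38.97 = 629.2, so n·x̄ = 629.2.
σ₀² = 14.56² = 211.9936, σ² = 11.08² = 122.7664; σ² + n·σ₀² = 122.7664 + 13·211.9936 = 2878.6832.
Posterior mean = (μ₀/σ₀² + n·x̄/σ²)/(1/σ₀² + n/σ²) = (σ²·μ₀ + σ₀²·n·x̄)/(σ² + n·σ₀²) = (122.7664·50.14 + 211.9936·629.2)/2878.6832 = 139541.880416/2878.6832 = 48.4742.

48.4742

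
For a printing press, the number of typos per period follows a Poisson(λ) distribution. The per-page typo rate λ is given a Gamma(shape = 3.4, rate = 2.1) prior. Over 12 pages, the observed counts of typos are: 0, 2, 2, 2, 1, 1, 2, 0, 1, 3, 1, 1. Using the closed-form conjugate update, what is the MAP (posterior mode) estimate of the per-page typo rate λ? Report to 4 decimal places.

With a Gamma(shape α, rate β) prior, the Poisson likelihood is conjugate: the posterior is Gamma(α + ΣXᵢ, β + n).
Sum of counts S = 16 over n = 12 pages.
Posterior: Gamma(α+S, β+n) = Gamma(3.4+16, 2.1+12) = Gamma(19.4, 14.1).
Mode of Gamma(α,β) for α≥1 is (α−1)/β = 18.4/14.1 = 1.3050.

1.3050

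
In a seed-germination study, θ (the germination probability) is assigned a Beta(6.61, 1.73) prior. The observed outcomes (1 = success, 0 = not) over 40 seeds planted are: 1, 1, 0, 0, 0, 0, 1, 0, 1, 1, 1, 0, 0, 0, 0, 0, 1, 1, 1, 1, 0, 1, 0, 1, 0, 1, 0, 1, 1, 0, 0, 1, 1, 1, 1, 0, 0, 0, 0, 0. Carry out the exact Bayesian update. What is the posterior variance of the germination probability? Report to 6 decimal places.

0.005049

The Beta prior is conjugate to a Binomial/Bernoulli likelihood; the update adds successes to α and failures to β.
Posterior: Beta(α+k, β+n−k) = Beta(6.61+19, 1.73+21) = Beta(25.61, 22.73).
Var = αβ/((α+β)²(α+β+1)) = 25.61·22.73/(48.34²·49.34) = 0.005049.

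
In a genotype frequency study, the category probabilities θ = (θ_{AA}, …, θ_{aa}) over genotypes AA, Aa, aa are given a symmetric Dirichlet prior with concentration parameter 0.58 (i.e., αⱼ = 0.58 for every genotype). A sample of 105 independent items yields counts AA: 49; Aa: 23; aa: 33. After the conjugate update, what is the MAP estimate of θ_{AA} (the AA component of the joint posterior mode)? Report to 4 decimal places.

The Dirichlet prior is conjugate to the Multinomial likelihood: each posterior αⱼ = prior αⱼ + observed count nⱼ.
Posterior concentration: (49.58, 23.58, 33.58), total = 106.74.
Joint mode component: (α_{AA}−1)/(Σα−K) = 48.58/103.74 = 0.4683.

0.4683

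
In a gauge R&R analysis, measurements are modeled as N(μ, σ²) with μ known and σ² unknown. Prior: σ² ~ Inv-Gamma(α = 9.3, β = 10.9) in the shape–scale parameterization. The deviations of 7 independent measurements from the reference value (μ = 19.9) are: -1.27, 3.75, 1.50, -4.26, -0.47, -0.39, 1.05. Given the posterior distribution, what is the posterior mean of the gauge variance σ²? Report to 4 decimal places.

2.5148

With known mean μ and an Inverse-Gamma(α, β) prior on σ², the Normal likelihood is conjugate: posterior is Inv-Gamma(α + n/2, β + Σ(xᵢ−μ)²/2).
Σ(xᵢ−μ)² = (-1.27)² + (3.75)² + (1.50)² + (-4.26)² + (-0.47)² + (-0.39)² + (1.05)² = 37.5485.
Posterior: Inv-Gamma(9.3 + 7/2, 10.9 + 37.5485/2) = Inv-Gamma(12.80, 29.67425).
E[σ²|data] = β/(α−1) = 29.67425/11.80 = 2.5148.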